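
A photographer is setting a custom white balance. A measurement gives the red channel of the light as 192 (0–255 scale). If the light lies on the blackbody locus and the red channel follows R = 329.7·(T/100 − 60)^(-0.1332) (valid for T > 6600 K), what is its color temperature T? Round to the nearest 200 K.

(t − 60)^(-0.1332) = 192/329.7 = 0.58235.
t − 60 = 0.58235^(1/-0.1332) = 0.58235^(-7.508) = 57.929, so t = 117.929.
T = 100·t = 11793 K → 11800 K to the nearest 200 K.

11800 K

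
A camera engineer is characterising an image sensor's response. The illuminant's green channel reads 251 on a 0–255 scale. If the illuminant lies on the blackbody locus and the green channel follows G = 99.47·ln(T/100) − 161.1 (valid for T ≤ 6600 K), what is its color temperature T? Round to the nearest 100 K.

6300 K

ln t = (251 + 161.1) / 99.47 = 4.1430.
t = e^4.1430 = 62.989.
T = 100·t = 6299 K → 6300 K to the nearest 100 K.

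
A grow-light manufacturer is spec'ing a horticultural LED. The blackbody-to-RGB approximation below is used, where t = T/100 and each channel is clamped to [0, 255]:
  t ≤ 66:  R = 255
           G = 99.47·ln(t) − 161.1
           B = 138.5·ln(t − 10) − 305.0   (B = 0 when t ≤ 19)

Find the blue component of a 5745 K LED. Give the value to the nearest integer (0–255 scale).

230

t = 5745/100 = 57.45; the t ≤ 66 branch applies.
B = 138.5·ln(57.45 − 10) − 305.0 = 138.5·ln 47.45 − 305.0 = 138.5·3.8597 − 305.0 = 229.565.
Rounded: 230.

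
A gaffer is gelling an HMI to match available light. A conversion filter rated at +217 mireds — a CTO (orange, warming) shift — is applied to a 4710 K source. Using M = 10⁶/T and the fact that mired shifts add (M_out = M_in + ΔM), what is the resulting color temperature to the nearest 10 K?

M_in = 10⁶/4710 = 212.31 mireds.
M_out = 212.31 + (+217) = 429.31 mireds.
T_out = 10⁶/429.31 = 2329.3 K → 2330 K.

2330 K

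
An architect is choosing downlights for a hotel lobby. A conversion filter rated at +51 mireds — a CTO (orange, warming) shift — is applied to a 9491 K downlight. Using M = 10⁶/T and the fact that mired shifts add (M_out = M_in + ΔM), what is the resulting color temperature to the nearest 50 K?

6400 K

M_in = 10⁶/9491 = 105.36 mireds.
M_out = 105.36 + (+51) = 156.36 mireds.
T_out = 10⁶/156.36 = 6395.4 K → 6400 K.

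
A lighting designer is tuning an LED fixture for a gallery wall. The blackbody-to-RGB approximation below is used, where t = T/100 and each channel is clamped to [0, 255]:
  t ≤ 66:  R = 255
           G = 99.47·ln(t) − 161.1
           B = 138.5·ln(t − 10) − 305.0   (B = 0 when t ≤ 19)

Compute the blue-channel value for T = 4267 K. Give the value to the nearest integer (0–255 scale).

178

t = 4267/100 = 42.67; the t ≤ 66 branch applies.
B = 138.5·ln(42.67 − 10) − 305.0 = 138.5·ln 32.67 − 305.0 = 138.5·3.4865 − 305.0 = 177.874.
Rounded: 178.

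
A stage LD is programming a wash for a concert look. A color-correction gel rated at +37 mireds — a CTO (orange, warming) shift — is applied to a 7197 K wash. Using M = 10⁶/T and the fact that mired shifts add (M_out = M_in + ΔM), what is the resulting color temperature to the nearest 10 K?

5680 K

M_in = 10⁶/7197 = 138.95 mireds.
M_out = 138.95 + (+37) = 175.95 mireds.
T_out = 10⁶/175.95 = 5683.5 K → 5680 K.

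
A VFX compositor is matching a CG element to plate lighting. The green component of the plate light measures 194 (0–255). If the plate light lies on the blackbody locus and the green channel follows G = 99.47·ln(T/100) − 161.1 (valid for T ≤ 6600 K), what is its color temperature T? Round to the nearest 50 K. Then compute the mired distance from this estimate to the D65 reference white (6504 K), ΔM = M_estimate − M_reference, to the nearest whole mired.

ln t = (194 + 161.1) / 99.47 = 3.5699.
t = e^3.5699 = 35.514.
T = 100·t = 3551 K → 3550 K to the nearest 50 K.
M_estimate = 10⁶/3550 = 281.69; M_reference = 10⁶/6504 = 153.75.
ΔM = 281.69 − 153.75 = 127.94 → +128 mireds.

+128 mireds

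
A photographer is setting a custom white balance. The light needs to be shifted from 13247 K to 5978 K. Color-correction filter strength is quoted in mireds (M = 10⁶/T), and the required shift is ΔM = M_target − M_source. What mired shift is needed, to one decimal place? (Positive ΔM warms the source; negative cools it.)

+91.8 mireds

M_source = 10⁶/13247 = 75.489; M_target = 10⁶/5978 = 167.280.
ΔM = 167.280 − 75.489 = 91.791 → +91.8 mireds, a warming shift.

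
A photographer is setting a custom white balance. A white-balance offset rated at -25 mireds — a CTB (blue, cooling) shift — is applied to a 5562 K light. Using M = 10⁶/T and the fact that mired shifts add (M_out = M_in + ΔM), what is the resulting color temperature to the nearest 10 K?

6460 K

M_in = 10⁶/5562 = 179.79 mireds.
M_out = 179.79 + (-25) = 154.79 mireds.
T_out = 10⁶/154.79 = 6460.3 K → 6460 K.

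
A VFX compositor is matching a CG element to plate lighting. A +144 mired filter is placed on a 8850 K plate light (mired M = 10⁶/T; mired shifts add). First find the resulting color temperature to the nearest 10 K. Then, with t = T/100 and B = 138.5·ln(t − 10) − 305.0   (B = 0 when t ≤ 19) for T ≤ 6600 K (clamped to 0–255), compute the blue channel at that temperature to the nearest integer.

161

M_in = 10⁶/8850 = 112.99; M_out = 112.99 + (+144) = 256.99.
T_out = 10⁶/256.99 = 3891.1 K → 3890 K; t = 38.9.
B = 138.5·ln(38.9 − 10) − 305.0 = 138.5·ln 28.9 − 305.0 = 138.5·3.3638 − 305.0 = 160.892.
Rounded: 161.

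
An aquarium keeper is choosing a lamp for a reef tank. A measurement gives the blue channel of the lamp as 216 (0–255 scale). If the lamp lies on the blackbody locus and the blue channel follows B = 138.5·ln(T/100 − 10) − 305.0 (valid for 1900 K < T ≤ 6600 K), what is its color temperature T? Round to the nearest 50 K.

5300 K

ln(t − 10) = (216 + 305.0) / 138.5 = 3.7617.
t − 10 = e^3.7617 = 43.023, so t = 53.023.
T = 100·t = 5302 K → 5300 K to the nearest 50 K.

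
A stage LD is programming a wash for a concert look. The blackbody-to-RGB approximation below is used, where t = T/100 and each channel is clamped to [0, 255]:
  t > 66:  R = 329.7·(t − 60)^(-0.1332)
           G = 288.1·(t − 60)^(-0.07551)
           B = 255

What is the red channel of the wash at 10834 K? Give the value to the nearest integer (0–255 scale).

197

t = 10834/100 = 108.34; the t > 66 branch applies.
R = 329.7·(108.34 − 60)^(-0.1332) = 329.7·48.34^(-0.1332) = 329.7·0.59655 = 196.684.
Rounded: 197.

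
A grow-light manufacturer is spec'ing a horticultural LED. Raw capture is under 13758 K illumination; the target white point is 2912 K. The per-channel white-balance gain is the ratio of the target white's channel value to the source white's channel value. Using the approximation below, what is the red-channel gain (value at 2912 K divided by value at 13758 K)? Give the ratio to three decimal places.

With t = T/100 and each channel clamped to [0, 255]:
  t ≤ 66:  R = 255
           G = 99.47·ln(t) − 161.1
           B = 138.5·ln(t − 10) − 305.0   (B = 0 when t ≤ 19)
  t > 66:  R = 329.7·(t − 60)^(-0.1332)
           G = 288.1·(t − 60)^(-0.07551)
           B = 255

1.381

At 13758 K (t = 137.58):
  R = 329.7·(137.58 − 60)^(-0.1332) = 329.7·77.58^(-0.1332) = 329.7·0.56013 = 184.673.
At 2912 K (t = 29.12):
  R = 255 by definition for t ≤ 66.
Gain = 255.000 / 184.673 = 1.3808 → 1.381.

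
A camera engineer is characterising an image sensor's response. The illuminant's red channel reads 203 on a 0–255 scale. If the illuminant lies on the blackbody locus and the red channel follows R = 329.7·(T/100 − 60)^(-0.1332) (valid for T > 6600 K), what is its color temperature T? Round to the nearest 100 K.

(t − 60)^(-0.1332) = 203/329.7 = 0.61571.
t − 60 = 0.61571^(1/-0.1332) = 0.61571^(-7.508) = 38.129, so t = 98.129.
T = 100·t = 9813 K → 9800 K to the nearest 100 K.

9800 K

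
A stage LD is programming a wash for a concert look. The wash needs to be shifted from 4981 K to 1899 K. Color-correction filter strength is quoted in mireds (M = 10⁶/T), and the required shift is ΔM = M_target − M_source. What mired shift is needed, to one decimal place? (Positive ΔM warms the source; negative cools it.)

+325.8 mireds

M_source = 10⁶/4981 = 200.763; M_target = 10⁶/1899 = 526.593.
ΔM = 526.593 − 200.763 = 325.830 → +325.8 mireds, a warming shift.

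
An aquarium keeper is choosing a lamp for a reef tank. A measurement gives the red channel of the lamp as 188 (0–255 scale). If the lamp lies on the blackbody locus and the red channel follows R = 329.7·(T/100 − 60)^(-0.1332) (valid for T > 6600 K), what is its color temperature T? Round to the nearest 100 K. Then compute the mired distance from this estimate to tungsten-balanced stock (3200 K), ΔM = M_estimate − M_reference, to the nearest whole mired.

-234 mireds

(t − 60)^(-0.1332) = 188/329.7 = 0.57022.
t − 60 = 0.57022^(1/-0.1332) = 0.57022^(-7.508) = 67.848, so t = 127.848.
T = 100·t = 12785 K → 12800 K to the nearest 100 K.
M_estimate = 10⁶/12800 = 78.12; M_reference = 10⁶/3200 = 312.50.
ΔM = 78.12 − 312.50 = -234.38 → -234 mireds.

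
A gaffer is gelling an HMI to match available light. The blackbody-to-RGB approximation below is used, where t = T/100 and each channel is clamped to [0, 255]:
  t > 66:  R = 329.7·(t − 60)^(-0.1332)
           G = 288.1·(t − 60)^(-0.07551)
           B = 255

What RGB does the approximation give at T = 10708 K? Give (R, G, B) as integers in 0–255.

(197, 215, 255)

t = 10708/100 = 107.08; the t > 66 branch applies.
R = 329.7·(107.08 − 60)^(-0.1332) = 329.7·47.08^(-0.1332) = 329.7·0.59866 = 197.377.
G = 288.1·(107.08 − 60)^(-0.07551) = 288.1·47.08^(-0.07551) = 288.1·0.74763 = 215.391.
B = 255 by definition for t > 66.
Rounded: (197, 215, 255).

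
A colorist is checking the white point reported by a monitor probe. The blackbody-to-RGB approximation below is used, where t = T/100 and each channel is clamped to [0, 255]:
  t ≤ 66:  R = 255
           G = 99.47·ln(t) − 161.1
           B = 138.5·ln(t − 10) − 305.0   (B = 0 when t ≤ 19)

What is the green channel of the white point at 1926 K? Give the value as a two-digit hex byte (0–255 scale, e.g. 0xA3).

t = 1926/100 = 19.26; the t ≤ 66 branch applies.
G = 99.47·ln 19.26 − 161.1 = 99.47·2.9580 − 161.1 = 133.135.
Rounded: 133; in hex, 0x85.

0x85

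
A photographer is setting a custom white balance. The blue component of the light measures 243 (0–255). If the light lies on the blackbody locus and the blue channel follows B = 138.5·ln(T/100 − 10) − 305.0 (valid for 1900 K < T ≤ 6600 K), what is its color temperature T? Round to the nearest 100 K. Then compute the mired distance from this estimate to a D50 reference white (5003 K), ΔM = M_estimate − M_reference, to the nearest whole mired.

-39 mireds

ln(t − 10) = (243 + 305.0) / 138.5 = 3.9567.
t − 10 = e^3.9567 = 52.283, so t = 62.283.
T = 100·t = 6228 K → 6200 K to the nearest 100 K.
M_estimate = 10⁶/6200 = 161.29; M_reference = 10⁶/5003 = 199.88.
ΔM = 161.29 − 199.88 = -38.59 → -39 mireds.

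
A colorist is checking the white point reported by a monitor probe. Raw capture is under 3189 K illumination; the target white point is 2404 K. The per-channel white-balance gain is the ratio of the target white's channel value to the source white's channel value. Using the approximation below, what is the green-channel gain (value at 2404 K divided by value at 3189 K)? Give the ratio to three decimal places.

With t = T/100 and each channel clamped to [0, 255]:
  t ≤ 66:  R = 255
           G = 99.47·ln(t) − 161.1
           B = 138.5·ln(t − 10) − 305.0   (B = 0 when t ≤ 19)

At 3189 K (t = 31.89):
  G = 99.47·ln 31.89 − 161.1 = 99.47·3.4623 − 161.1 = 183.294.
At 2404 K (t = 24.04):
  G = 99.47·ln 24.04 − 161.1 = 99.47·3.1797 − 161.1 = 155.187.
Gain = 155.187 / 183.294 = 0.8467 → 0.847.

0.847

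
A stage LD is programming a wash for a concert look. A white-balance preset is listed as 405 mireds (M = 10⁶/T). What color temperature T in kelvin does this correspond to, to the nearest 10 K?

2470 K

T = 10⁶ / 405 = 2469.14 K → 2470 K.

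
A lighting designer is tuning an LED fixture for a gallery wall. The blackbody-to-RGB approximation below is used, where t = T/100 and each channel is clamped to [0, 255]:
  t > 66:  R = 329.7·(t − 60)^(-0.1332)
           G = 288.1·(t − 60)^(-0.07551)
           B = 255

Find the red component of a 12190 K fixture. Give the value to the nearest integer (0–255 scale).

190

t = 12190/100 = 121.9; the t > 66 branch applies.
R = 329.7·(121.9 − 60)^(-0.1332) = 329.7·61.9^(-0.1332) = 329.7·0.57723 = 190.312.
Rounded: 190.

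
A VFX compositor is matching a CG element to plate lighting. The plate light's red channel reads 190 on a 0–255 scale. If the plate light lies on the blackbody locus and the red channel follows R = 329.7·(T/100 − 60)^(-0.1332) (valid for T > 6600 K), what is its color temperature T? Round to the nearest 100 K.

(t − 60)^(-0.1332) = 190/329.7 = 0.57628.
t − 60 = 0.57628^(1/-0.1332) = 0.57628^(-7.508) = 62.667, so t = 122.667.
T = 100·t = 12267 K → 12300 K to the nearest 100 K.

12300 K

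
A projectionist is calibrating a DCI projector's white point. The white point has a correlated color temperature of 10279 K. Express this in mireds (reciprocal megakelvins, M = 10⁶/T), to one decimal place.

97.3 mireds

M = 10⁶ / 10279 = 97.286 → 97.3 mireds.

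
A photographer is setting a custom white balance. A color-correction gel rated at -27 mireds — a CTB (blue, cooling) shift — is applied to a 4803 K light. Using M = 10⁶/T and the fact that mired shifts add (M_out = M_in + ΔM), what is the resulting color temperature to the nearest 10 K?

M_in = 10⁶/4803 = 208.20 mireds.
M_out = 208.20 + (-27) = 181.20 mireds.
T_out = 10⁶/181.20 = 5518.7 K → 5520 K.

5520 K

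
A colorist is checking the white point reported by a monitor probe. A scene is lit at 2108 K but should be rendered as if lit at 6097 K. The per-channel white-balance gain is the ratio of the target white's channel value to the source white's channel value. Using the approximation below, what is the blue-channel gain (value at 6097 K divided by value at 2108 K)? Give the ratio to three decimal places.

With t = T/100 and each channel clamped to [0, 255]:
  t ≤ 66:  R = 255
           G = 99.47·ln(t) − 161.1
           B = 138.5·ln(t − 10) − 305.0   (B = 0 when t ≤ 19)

8.519

At 2108 K (t = 21.08):
  B = 138.5·ln(21.08 − 10) − 305.0 = 138.5·ln 11.08 − 305.0 = 138.5·2.4051 − 305.0 = 28.112.
At 6097 K (t = 60.97):
  B = 138.5·ln(60.97 − 10) − 305.0 = 138.5·ln 50.97 − 305.0 = 138.5·3.9312 − 305.0 = 239.476.
Gain = 239.476 / 28.112 = 8.5186 → 8.519.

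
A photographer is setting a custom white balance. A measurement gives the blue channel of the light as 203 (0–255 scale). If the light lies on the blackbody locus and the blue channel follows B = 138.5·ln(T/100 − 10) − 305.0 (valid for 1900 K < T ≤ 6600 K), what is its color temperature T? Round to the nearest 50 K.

ln(t − 10) = (203 + 305.0) / 138.5 = 3.6679.
t − 10 = e^3.6679 = 39.168, so t = 49.168.
T = 100·t = 4917 K → 4900 K to the nearest 50 K.

4900 K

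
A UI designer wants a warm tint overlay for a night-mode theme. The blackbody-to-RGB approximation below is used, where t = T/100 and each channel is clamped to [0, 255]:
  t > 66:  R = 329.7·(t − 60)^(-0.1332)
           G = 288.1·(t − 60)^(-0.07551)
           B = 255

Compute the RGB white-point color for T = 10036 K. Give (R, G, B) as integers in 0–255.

t = 10036/100 = 100.36; the t > 66 branch applies.
R = 329.7·(100.36 − 60)^(-0.1332) = 329.7·40.36^(-0.1332) = 329.7·0.61106 = 201.468.
G = 288.1·(100.36 − 60)^(-0.07551) = 288.1·40.36^(-0.07551) = 288.1·0.75637 = 217.910.
B = 255 by definition for t > 66.
Rounded: (201, 218, 255).

(201, 218, 255)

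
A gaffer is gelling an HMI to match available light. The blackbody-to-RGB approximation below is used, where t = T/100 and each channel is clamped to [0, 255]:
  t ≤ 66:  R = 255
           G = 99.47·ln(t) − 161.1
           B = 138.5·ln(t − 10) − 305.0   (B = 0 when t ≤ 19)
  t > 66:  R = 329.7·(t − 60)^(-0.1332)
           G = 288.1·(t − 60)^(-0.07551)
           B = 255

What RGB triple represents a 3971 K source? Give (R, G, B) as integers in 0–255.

t = 3971/100 = 39.71; the t ≤ 66 branch applies.
R = 255 by definition for t ≤ 66.
G = 99.47·ln 39.71 − 161.1 = 99.47·3.6816 − 161.1 = 205.109.
B = 138.5·ln(39.71 − 10) − 305.0 = 138.5·ln 29.71 − 305.0 = 138.5·3.3915 − 305.0 = 164.720.
Rounded: (255, 205, 165).

(255, 205, 165)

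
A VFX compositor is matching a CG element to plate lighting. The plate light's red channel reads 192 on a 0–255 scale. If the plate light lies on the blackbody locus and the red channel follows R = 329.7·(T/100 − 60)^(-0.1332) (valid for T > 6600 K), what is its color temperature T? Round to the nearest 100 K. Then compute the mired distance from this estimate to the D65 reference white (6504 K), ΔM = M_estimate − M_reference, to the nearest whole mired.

(t − 60)^(-0.1332) = 192/329.7 = 0.58235.
t − 60 = 0.58235^(1/-0.1332) = 0.58235^(-7.508) = 57.929, so t = 117.929.
T = 100·t = 11793 K → 11800 K to the nearest 100 K.
M_estimate = 10⁶/11800 = 84.75; M_reference = 10⁶/6504 = 153.75.
ΔM = 84.75 − 153.75 = -69.01 → -69 mireds.

-69 mireds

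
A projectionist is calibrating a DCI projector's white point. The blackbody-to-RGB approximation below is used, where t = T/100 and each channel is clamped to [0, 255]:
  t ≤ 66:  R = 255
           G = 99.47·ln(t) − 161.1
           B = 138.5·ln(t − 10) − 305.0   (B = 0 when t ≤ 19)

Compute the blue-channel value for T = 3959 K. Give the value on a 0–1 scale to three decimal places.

0.644

t = 3959/100 = 39.59; the t ≤ 66 branch applies.
B = 138.5·ln(39.59 − 10) − 305.0 = 138.5·ln 29.59 − 305.0 = 138.5·3.3874 − 305.0 = 164.160.
On a 0–1 scale: 164.160/255 = 0.6438 → 0.644.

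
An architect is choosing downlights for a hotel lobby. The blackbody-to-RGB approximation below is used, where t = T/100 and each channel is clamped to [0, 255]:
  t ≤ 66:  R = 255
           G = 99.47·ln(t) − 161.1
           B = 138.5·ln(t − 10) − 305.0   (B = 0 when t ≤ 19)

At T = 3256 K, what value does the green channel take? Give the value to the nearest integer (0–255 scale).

185

t = 3256/100 = 32.56; the t ≤ 66 branch applies.
G = 99.47·ln 32.56 − 161.1 = 99.47·3.4831 − 161.1 = 185.362.
Rounded: 185.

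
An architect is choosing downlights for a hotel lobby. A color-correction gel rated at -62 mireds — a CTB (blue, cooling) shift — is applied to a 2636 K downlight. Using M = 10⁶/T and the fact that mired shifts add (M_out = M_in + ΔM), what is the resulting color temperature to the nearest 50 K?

3150 K

M_in = 10⁶/2636 = 379.36 mireds.
M_out = 379.36 + (-62) = 317.36 mireds.
T_out = 10⁶/317.36 = 3151.0 K → 3150 K.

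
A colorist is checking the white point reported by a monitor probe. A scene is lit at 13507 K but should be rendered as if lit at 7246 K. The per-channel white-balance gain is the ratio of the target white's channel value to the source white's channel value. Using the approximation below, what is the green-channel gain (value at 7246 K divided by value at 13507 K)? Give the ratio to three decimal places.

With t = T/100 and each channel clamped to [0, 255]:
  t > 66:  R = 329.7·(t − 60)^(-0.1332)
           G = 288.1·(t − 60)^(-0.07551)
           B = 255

At 13507 K (t = 135.07):
  G = 288.1·(135.07 − 60)^(-0.07551) = 288.1·75.07^(-0.07551) = 288.1·0.72174 = 207.935.
At 7246 K (t = 72.46):
  G = 288.1·(72.46 − 60)^(-0.07551) = 288.1·12.46^(-0.07551) = 288.1·0.82657 = 238.134.
Gain = 238.134 / 207.935 = 1.1452 → 1.145.

1.145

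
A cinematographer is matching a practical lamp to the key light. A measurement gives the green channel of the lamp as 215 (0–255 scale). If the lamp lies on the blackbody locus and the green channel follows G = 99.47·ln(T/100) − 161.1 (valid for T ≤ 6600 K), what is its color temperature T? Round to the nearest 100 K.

ln t = (215 + 161.1) / 99.47 = 3.7810.
t = e^3.7810 = 43.862.
T = 100·t = 4386 K → 4400 K to the nearest 100 K.

4400 K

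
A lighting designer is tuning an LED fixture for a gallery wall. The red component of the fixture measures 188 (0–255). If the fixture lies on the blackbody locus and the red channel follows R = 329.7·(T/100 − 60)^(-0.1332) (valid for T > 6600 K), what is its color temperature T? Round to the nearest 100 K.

12800 K

(t − 60)^(-0.1332) = 188/329.7 = 0.57022.
t − 60 = 0.57022^(1/-0.1332) = 0.57022^(-7.508) = 67.848, so t = 127.848.
T = 100·t = 12785 K → 12800 K to the nearest 100 K.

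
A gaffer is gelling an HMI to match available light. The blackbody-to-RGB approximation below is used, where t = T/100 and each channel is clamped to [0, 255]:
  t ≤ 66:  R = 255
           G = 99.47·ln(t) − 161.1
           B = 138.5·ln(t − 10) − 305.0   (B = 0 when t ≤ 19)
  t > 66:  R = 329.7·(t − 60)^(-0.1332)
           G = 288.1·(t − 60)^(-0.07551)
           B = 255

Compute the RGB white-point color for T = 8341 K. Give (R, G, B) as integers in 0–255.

t = 8341/100 = 83.41; the t > 66 branch applies.
R = 329.7·(83.41 − 60)^(-0.1332) = 329.7·23.41^(-0.1332) = 329.7·0.65705 = 216.628.
G = 288.1·(83.41 − 60)^(-0.07551) = 288.1·23.41^(-0.07551) = 288.1·0.78813 = 227.060.
B = 255 by definition for t > 66.
Rounded: (217, 227, 255).

(217, 227, 255)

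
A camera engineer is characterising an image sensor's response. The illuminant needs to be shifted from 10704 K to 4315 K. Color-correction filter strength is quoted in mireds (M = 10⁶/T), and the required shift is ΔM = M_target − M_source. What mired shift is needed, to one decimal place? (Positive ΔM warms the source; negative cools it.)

M_source = 10⁶/10704 = 93.423; M_target = 10⁶/4315 = 231.750.
ΔM = 231.750 − 93.423 = 138.327 → +138.3 mireds, a warming shift.

+138.3 mireds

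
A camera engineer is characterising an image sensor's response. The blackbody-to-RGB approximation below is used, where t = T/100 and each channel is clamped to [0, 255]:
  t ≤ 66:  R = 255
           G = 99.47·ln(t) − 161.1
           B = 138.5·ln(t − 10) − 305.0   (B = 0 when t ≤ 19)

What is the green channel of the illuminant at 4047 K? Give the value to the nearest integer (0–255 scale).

207

t = 4047/100 = 40.47; the t ≤ 66 branch applies.
G = 99.47·ln 40.47 − 161.1 = 99.47·3.7006 − 161.1 = 206.995.
Rounded: 207.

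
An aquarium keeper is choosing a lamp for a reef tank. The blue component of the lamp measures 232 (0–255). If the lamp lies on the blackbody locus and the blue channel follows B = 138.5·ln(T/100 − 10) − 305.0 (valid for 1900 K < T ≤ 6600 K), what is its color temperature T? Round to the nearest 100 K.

5800 K

ln(t − 10) = (232 + 305.0) / 138.5 = 3.8773.
t − 10 = e^3.8773 = 48.292, so t = 58.292.
T = 100·t = 5829 K → 5800 K to the nearest 100 K.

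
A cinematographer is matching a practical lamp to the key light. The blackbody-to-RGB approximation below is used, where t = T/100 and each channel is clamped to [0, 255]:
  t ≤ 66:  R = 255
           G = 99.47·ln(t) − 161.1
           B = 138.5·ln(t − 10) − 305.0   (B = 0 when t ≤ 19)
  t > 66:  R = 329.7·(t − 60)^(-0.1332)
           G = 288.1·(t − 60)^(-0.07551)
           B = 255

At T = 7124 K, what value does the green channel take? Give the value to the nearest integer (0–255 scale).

t = 7124/100 = 71.24; the t > 66 branch applies.
G = 288.1·(71.24 − 60)^(-0.07551) = 288.1·11.24^(-0.07551) = 288.1·0.83302 = 239.994.
Rounded: 240.

240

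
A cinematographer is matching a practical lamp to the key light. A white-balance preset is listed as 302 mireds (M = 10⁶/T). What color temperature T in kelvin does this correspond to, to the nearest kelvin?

3311 K

T = 10⁶ / 302 = 3311.26 K → 3311 K.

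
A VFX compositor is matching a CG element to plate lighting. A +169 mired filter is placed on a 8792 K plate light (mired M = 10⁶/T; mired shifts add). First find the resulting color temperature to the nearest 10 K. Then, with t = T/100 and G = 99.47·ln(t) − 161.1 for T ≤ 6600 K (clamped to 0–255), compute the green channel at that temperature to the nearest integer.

194

M_in = 10⁶/8792 = 113.74; M_out = 113.74 + (+169) = 282.74.
T_out = 10⁶/282.74 = 3536.8 K → 3540 K; t = 35.4.
G = 99.47·ln 35.4 − 161.1 = 99.47·3.5667 − 161.1 = 193.681.
Rounded: 194.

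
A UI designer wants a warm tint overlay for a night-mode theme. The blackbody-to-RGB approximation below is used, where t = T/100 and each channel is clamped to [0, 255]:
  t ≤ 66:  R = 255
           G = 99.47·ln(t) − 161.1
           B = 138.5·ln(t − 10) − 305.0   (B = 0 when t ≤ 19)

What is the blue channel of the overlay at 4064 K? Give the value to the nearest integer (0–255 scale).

169

t = 4064/100 = 40.64; the t ≤ 66 branch applies.
B = 138.5·ln(40.64 − 10) − 305.0 = 138.5·ln 30.64 − 305.0 = 138.5·3.4223 − 305.0 = 168.989.
Rounded: 169.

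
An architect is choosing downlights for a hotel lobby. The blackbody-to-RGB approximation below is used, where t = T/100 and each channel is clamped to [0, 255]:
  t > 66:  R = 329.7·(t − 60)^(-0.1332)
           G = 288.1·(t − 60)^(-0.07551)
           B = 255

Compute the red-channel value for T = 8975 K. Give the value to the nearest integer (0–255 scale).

t = 8975/100 = 89.75; the t > 66 branch applies.
R = 329.7·(89.75 − 60)^(-0.1332) = 329.7·29.75^(-0.1332) = 329.7·0.63640 = 209.822.
Rounded: 210.

210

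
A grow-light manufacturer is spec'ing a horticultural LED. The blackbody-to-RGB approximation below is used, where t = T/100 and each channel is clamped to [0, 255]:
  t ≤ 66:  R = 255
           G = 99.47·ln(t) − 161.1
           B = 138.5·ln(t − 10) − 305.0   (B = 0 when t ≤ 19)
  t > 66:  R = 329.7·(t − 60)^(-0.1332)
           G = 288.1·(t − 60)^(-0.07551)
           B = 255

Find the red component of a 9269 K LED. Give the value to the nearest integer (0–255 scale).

t = 9269/100 = 92.69; the t > 66 branch applies.
R = 329.7·(92.69 − 60)^(-0.1332) = 329.7·32.69^(-0.1332) = 329.7·0.62846 = 207.204.
Rounded: 207.

207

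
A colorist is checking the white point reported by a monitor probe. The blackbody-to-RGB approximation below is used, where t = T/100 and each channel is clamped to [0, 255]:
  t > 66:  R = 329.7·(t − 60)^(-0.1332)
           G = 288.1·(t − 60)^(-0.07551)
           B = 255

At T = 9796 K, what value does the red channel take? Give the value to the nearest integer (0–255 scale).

t = 9796/100 = 97.96; the t > 66 branch applies.
R = 329.7·(97.96 − 60)^(-0.1332) = 329.7·37.96^(-0.1332) = 329.7·0.61608 = 203.120.
Rounded: 203.

203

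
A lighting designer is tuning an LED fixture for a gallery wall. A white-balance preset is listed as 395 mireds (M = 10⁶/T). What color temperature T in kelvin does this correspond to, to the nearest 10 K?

T = 10⁶ / 395 = 2531.65 K → 2530 K.

2530 K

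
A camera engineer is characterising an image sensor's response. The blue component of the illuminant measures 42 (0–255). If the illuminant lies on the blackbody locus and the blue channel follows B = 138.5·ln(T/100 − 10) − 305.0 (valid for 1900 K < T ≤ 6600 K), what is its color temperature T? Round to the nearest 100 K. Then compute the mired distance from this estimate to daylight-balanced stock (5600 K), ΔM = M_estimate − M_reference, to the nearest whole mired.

ln(t − 10) = (42 + 305.0) / 138.5 = 2.5054.
t − 10 = e^2.5054 = 12.249, so t = 22.249.
T = 100·t = 2225 K → 2200 K to the nearest 100 K.
M_estimate = 10⁶/2200 = 454.55; M_reference = 10⁶/5600 = 178.57.
ΔM = 454.55 − 178.57 = 275.97 → +276 mireds.

+276 mireds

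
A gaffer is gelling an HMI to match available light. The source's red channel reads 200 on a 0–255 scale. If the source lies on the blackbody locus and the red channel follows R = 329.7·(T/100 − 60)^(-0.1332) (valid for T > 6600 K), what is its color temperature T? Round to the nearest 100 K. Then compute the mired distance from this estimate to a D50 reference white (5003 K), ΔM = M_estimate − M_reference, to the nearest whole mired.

-103 mireds

(t − 60)^(-0.1332) = 200/329.7 = 0.60661.
t − 60 = 0.60661^(1/-0.1332) = 0.60661^(-7.508) = 42.638, so t = 102.638.
T = 100·t = 10264 K → 10300 K to the nearest 100 K.
M_estimate = 10⁶/10300 = 97.09; M_reference = 10⁶/5003 = 199.88.
ΔM = 97.09 − 199.88 = -102.79 → -103 mireds.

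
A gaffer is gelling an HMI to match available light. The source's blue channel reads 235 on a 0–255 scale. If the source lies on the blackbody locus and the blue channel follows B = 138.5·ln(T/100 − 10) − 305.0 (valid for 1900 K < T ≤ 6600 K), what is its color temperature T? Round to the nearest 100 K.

5900 K

ln(t − 10) = (235 + 305.0) / 138.5 = 3.8989.
t − 10 = e^3.8989 = 49.349, so t = 59.349.
T = 100·t = 5935 K → 5900 K to the nearest 100 K.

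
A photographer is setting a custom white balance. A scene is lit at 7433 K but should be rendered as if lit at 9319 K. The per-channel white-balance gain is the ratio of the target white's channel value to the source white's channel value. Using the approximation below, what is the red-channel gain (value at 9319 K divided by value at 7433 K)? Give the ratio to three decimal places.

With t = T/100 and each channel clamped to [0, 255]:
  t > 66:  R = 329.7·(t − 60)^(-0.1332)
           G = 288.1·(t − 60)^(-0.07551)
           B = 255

At 7433 K (t = 74.33):
  R = 329.7·(74.33 − 60)^(-0.1332) = 329.7·14.33^(-0.1332) = 329.7·0.70144 = 231.263.
At 9319 K (t = 93.19):
  R = 329.7·(93.19 − 60)^(-0.1332) = 329.7·33.19^(-0.1332) = 329.7·0.62719 = 206.786.
Gain = 206.786 / 231.263 = 0.8942 → 0.894.

0.894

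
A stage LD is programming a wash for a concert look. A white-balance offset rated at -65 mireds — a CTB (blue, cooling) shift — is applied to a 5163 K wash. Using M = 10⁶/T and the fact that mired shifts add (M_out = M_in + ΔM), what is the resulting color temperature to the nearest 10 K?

M_in = 10⁶/5163 = 193.69 mireds.
M_out = 193.69 + (-65) = 128.69 mireds.
T_out = 10⁶/128.69 = 7770.9 K → 7770 K.

7770 K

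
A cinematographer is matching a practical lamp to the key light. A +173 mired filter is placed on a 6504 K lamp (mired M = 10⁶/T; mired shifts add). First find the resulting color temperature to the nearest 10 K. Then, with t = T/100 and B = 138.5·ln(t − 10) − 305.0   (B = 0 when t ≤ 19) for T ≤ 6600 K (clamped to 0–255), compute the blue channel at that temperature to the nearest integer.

M_in = 10⁶/6504 = 153.75; M_out = 153.75 + (+173) = 326.75.
T_out = 10⁶/326.75 = 3060.4 K → 3060 K; t = 30.6.
B = 138.5·ln(30.6 − 10) − 305.0 = 138.5·ln 20.6 − 305.0 = 138.5·3.0253 − 305.0 = 114.003.
Rounded: 114.

114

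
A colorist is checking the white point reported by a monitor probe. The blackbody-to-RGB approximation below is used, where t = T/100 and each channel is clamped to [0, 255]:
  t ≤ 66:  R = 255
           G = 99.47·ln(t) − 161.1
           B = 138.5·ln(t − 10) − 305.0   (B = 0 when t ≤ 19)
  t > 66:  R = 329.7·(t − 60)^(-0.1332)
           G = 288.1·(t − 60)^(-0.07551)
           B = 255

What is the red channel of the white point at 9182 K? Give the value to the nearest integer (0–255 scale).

t = 9182/100 = 91.82; the t > 66 branch applies.
R = 329.7·(91.82 − 60)^(-0.1332) = 329.7·31.82^(-0.1332) = 329.7·0.63073 = 207.950.
Rounded: 208.

208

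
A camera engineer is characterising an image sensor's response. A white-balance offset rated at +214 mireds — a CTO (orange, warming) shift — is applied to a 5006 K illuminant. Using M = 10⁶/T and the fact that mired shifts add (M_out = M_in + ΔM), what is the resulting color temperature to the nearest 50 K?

M_in = 10⁶/5006 = 199.76 mireds.
M_out = 199.76 + (+214) = 413.76 mireds.
T_out = 10⁶/413.76 = 2416.9 K → 2400 K.

2400 K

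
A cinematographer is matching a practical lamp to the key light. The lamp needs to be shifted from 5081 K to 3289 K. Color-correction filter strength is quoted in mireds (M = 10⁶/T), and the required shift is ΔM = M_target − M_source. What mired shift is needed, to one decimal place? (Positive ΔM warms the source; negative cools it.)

+107.2 mireds

M_source = 10⁶/5081 = 196.812; M_target = 10⁶/3289 = 304.044.
ΔM = 304.044 − 196.812 = 107.232 → +107.2 mireds, a warming shift.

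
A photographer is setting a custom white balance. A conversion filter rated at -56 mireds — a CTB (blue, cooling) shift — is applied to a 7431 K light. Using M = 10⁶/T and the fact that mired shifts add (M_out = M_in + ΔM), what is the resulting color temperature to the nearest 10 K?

M_in = 10⁶/7431 = 134.57 mireds.
M_out = 134.57 + (-56) = 78.57 mireds.
T_out = 10⁶/78.57 = 12727.3 K → 12730 K.

12730 K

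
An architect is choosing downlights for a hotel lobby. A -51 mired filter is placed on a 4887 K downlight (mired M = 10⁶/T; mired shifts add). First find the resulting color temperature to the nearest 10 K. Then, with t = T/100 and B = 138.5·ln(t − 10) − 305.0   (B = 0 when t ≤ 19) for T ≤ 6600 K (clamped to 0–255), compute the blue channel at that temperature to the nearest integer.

250

M_in = 10⁶/4887 = 204.62; M_out = 204.62 + (-51) = 153.62.
T_out = 10⁶/153.62 = 6509.4 K → 6510 K; t = 65.1.
B = 138.5·ln(65.1 − 10) − 305.0 = 138.5·ln 55.1 − 305.0 = 138.5·4.0091 − 305.0 = 250.267.
Rounded: 250.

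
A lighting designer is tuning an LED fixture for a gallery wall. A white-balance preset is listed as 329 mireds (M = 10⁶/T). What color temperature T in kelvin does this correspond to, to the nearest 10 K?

T = 10⁶ / 329 = 3039.51 K → 3040 K.

3040 K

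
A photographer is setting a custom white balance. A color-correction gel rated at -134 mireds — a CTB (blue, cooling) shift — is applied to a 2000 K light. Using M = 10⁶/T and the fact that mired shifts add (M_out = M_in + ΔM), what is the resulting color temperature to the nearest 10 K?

M_in = 10⁶/2000 = 500.00 mireds.
M_out = 500.00 + (-134) = 366.00 mireds.
T_out = 10⁶/366.00 = 2732.2 K → 2730 K.

2730 K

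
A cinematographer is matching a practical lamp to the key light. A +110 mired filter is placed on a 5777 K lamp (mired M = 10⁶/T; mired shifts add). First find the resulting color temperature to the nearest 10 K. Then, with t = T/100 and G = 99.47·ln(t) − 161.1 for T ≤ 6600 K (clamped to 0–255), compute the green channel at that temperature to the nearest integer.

M_in = 10⁶/5777 = 173.10; M_out = 173.10 + (+110) = 283.10.
T_out = 10⁶/283.10 = 3532.3 K → 3530 K; t = 35.3.
G = 99.47·ln 35.3 − 161.1 = 99.47·3.5639 − 161.1 = 193.399.
Rounded: 193.

193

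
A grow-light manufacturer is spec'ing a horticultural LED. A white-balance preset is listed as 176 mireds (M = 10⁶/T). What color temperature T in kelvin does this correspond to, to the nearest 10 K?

T = 10⁶ / 176 = 5681.82 K → 5680 K.

5680 K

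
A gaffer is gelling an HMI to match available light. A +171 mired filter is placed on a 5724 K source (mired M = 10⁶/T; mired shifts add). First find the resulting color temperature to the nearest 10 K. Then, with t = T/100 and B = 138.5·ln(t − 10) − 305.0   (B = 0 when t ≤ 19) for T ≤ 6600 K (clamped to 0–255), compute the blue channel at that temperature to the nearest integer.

M_in = 10⁶/5724 = 174.70; M_out = 174.70 + (+171) = 345.70.
T_out = 10⁶/345.70 = 2892.7 K → 2890 K; t = 28.9.
B = 138.5·ln(28.9 − 10) − 305.0 = 138.5·ln 18.9 − 305.0 = 138.5·2.9392 − 305.0 = 102.074.
Rounded: 102.

102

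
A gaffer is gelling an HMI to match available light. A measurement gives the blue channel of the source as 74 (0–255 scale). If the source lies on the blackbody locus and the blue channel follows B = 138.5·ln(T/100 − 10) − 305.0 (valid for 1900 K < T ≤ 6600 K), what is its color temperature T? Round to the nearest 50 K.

2550 K

ln(t − 10) = (74 + 305.0) / 138.5 = 2.7365.
t − 10 = e^2.7365 = 15.432, so t = 25.432.
T = 100·t = 2543 K → 2550 K to the nearest 50 K.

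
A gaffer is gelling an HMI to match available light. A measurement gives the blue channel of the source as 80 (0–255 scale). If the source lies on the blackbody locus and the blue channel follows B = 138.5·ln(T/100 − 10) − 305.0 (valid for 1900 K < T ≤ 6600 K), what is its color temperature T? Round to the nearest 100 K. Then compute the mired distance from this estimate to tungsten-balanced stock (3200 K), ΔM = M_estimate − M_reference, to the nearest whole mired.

ln(t − 10) = (80 + 305.0) / 138.5 = 2.7798.
t − 10 = e^2.7798 = 16.116, so t = 26.116.
T = 100·t = 2612 K → 2600 K to the nearest 100 K.
M_estimate = 10⁶/2600 = 384.62; M_reference = 10⁶/3200 = 312.50.
ΔM = 384.62 − 312.50 = 72.12 → +72 mireds.

+72 mireds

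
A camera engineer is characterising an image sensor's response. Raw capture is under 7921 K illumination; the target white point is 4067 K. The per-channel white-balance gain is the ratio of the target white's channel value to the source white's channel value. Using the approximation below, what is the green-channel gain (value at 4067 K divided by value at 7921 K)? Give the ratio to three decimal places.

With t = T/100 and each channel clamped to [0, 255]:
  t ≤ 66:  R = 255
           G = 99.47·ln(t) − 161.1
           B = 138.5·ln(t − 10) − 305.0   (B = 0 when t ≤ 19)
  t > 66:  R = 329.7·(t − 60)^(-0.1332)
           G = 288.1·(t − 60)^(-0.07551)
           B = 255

At 7921 K (t = 79.21):
  G = 288.1·(79.21 − 60)^(-0.07551) = 288.1·19.21^(-0.07551) = 288.1·0.79998 = 230.475.
At 4067 K (t = 40.67):
  G = 99.47·ln 40.67 − 161.1 = 99.47·3.7055 − 161.1 = 207.485.
Gain = 207.485 / 230.475 = 0.9002 → 0.900.

0.900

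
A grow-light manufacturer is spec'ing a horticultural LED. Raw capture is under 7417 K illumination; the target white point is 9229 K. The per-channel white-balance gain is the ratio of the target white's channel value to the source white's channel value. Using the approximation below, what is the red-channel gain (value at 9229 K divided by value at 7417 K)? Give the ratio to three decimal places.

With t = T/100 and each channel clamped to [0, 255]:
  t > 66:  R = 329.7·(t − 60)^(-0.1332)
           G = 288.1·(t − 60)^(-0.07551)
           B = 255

At 7417 K (t = 74.17):
  R = 329.7·(74.17 − 60)^(-0.1332) = 329.7·14.17^(-0.1332) = 329.7·0.70249 = 231.610.
At 9229 K (t = 92.29):
  R = 329.7·(92.29 − 60)^(-0.1332) = 329.7·32.29^(-0.1332) = 329.7·0.62949 = 207.544.
Gain = 207.544 / 231.610 = 0.8961 → 0.896.

0.896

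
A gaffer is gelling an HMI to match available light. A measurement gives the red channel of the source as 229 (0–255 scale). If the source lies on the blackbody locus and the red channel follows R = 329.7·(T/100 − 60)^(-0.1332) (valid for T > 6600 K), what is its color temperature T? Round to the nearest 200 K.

(t − 60)^(-0.1332) = 229/329.7 = 0.69457.
t − 60 = 0.69457^(1/-0.1332) = 0.69457^(-7.508) = 15.428, so t = 75.428.
T = 100·t = 7543 K → 7600 K to the nearest 200 K.

7600 K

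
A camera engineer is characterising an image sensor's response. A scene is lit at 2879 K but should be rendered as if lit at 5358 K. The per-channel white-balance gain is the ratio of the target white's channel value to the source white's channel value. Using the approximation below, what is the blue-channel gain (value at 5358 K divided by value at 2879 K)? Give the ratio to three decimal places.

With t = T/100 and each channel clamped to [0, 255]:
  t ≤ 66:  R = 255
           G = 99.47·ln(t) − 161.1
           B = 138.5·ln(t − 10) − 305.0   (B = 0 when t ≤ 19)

2.151

At 2879 K (t = 28.79):
  B = 138.5·ln(28.79 − 10) − 305.0 = 138.5·ln 18.79 − 305.0 = 138.5·2.9333 − 305.0 = 101.265.
At 5358 K (t = 53.58):
  B = 138.5·ln(53.58 − 10) − 305.0 = 138.5·ln 43.58 − 305.0 = 138.5·3.7746 − 305.0 = 217.782.
Gain = 217.782 / 101.265 = 2.1506 → 2.151.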